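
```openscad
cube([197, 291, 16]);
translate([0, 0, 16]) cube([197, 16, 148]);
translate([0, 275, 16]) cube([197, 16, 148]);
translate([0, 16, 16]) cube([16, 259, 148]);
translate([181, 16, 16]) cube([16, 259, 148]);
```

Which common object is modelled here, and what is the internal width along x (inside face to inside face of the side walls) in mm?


An open box. The internal width is 165 mm.

A 197×291 base slab with four walls standing on it — an open box. The base is 197 mm wide and the walls are 16 mm thick, so the internal width is 197 − 2 × 16 = 165 mm.


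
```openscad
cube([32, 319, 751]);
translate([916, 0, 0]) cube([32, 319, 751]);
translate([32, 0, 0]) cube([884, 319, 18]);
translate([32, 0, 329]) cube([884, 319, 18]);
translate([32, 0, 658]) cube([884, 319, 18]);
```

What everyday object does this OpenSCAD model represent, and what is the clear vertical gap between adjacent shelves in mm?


A bookshelf. The clear shelf gap is 311 mm.

Two tall side panels with 3 horizontal boards between them — a bookshelf. The first two shelf undersides are at z = 0 and z = 329; with shelf thickness 18, the clear gap is 329 − 0 − 18 = 311 mm.


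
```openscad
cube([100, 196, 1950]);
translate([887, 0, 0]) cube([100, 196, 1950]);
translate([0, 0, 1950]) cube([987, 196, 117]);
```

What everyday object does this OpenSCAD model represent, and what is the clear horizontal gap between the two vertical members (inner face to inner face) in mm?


A door frame. The clear opening width is 787 mm.

Two 1950 mm tall posts with a header on top — a door frame. The left jamb is 100 mm wide at x = 0; the right jamb starts at x = 887. The clear opening is 887 − 100 = 787 mm.


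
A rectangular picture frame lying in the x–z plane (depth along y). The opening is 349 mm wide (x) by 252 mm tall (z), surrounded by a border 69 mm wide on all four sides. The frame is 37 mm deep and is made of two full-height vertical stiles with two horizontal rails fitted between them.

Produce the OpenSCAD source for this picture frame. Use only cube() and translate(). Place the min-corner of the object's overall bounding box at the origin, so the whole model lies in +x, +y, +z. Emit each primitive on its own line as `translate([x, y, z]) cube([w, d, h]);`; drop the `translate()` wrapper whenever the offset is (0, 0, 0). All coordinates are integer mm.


cube([69, 37, 390]);
translate([418, 0, 0]) cube([69, 37, 390]);
translate([69, 0, 0]) cube([349, 37, 69]);
translate([69, 0, 321]) cube([349, 37, 69]);


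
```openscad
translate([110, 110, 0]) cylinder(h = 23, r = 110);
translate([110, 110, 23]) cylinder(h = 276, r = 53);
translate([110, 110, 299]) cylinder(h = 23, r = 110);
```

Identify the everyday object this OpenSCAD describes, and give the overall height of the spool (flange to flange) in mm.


A spool. The overall height is 322 mm.

Three coaxial cylinders, large–small–large — a spool. Two 23 mm flanges and a 276 mm core give 23 + 276 + 23 = 322 mm.


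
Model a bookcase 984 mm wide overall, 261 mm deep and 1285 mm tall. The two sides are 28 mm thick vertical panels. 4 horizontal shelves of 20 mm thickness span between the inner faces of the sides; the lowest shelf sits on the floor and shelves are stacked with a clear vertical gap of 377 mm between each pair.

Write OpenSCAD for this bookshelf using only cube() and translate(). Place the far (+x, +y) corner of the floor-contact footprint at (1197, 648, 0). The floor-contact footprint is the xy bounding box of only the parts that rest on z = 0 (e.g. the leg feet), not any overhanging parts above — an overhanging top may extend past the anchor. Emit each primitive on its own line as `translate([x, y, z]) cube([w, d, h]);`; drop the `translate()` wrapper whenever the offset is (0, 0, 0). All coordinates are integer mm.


translate([213, 387, 0]) cube([28, 261, 1285]);
translate([1169, 387, 0]) cube([28, 261, 1285]);
translate([241, 387, 0]) cube([928, 261, 20]);
translate([241, 387, 397]) cube([928, 261, 20]);
translate([241, 387, 794]) cube([928, 261, 20]);
translate([241, 387, 1191]) cube([928, 261, 20]);


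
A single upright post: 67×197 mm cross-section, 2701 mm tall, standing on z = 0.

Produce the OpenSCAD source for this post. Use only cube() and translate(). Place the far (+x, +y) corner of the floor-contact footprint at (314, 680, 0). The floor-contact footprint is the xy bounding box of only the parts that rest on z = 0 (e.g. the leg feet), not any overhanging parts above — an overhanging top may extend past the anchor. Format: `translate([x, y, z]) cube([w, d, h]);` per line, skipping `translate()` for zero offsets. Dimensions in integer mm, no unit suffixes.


translate([247, 483, 0]) cube([67, 197, 2701]);


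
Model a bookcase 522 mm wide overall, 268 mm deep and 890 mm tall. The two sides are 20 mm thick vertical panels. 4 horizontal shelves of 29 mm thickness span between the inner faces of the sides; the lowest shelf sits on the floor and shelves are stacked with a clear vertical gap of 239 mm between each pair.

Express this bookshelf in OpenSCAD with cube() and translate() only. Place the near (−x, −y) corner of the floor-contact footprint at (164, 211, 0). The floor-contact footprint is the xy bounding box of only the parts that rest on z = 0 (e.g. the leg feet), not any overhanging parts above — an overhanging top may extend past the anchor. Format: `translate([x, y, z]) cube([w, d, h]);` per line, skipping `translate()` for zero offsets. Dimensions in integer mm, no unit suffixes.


translate([164, 211, 0]) cube([20, 268, 890]);
translate([666, 211, 0]) cube([20, 268, 890]);
translate([184, 211, 0]) cube([482, 268, 29]);
translate([184, 211, 268]) cube([482, 268, 29]);
translate([184, 211, 536]) cube([482, 268, 29]);
translate([184, 211, 804]) cube([482, 268, 29]);


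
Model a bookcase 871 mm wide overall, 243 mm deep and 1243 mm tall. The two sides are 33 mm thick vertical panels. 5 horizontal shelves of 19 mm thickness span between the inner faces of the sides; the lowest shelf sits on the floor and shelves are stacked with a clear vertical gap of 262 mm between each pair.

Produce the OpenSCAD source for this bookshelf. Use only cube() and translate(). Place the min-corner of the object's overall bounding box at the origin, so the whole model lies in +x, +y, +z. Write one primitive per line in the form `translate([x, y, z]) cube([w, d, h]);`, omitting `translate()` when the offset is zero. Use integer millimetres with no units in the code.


cube([33, 243, 1243]);
translate([838, 0, 0]) cube([33, 243, 1243]);
translate([33, 0, 0]) cube([805, 243, 19]);
translate([33, 0, 281]) cube([805, 243, 19]);
translate([33, 0, 562]) cube([805, 243, 19]);
translate([33, 0, 843]) cube([805, 243, 19]);
translate([33, 0, 1124]) cube([805, 243, 19]);


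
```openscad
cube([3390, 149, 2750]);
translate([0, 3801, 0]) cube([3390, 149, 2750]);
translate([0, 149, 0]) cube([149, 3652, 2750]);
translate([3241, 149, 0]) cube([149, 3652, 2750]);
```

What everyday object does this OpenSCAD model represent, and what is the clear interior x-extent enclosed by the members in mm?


A house (or room) frame. The interior width is 3092 mm.

Four 2750 mm walls enclosing a rectangle with no floor or roof — a room or house frame. Outside width is 3390 mm and wall thickness is 149 mm, so the interior width is 3390 − 2 × 149 = 3092 mm.


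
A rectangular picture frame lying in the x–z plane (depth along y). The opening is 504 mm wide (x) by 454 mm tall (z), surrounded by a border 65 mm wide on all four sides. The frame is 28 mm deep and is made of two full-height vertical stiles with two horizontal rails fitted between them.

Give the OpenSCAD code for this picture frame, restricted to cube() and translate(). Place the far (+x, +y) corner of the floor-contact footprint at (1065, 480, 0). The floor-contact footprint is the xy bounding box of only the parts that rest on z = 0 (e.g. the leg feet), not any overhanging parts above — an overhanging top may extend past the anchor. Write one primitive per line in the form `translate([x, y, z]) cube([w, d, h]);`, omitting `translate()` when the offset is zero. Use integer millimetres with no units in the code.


translate([431, 452, 0]) cube([65, 28, 584]);
translate([1000, 452, 0]) cube([65, 28, 584]);
translate([496, 452, 0]) cube([504, 28, 65]);
translate([496, 452, 519]) cube([504, 28, 65]);


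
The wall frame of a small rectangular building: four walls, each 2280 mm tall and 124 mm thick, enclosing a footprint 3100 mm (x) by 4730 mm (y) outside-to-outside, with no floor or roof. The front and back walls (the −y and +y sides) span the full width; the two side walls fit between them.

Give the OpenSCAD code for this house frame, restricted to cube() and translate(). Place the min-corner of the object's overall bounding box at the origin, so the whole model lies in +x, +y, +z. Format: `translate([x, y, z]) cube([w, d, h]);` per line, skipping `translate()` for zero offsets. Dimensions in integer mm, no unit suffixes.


cube([3100, 124, 2280]);
translate([0, 4606, 0]) cube([3100, 124, 2280]);
translate([0, 124, 0]) cube([124, 4482, 2280]);
translate([2976, 124, 0]) cube([124, 4482, 2280]);


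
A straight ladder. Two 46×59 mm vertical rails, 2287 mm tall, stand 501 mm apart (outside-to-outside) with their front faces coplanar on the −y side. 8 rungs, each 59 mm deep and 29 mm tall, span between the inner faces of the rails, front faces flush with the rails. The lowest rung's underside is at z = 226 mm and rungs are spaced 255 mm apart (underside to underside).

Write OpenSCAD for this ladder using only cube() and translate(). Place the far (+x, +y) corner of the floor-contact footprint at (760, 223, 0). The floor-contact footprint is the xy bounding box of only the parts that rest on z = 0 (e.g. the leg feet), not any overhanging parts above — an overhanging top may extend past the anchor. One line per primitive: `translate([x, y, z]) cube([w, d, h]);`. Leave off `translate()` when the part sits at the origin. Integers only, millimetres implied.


// rung span = 501 - 2*46 = 409
// rung[k] z = 226 + k*255
translate([259, 164, 0]) cube([46, 59, 2287]);
translate([714, 164, 0]) cube([46, 59, 2287]);
translate([305, 164, 226]) cube([409, 59, 29]);
translate([305, 164, 481]) cube([409, 59, 29]);
translate([305, 164, 736]) cube([409, 59, 29]);
translate([305, 164, 991]) cube([409, 59, 29]);
translate([305, 164, 1246]) cube([409, 59, 29]);
translate([305, 164, 1501]) cube([409, 59, 29]);
translate([305, 164, 1756]) cube([409, 59, 29]);
translate([305, 164, 2011]) cube([409, 59, 29]);


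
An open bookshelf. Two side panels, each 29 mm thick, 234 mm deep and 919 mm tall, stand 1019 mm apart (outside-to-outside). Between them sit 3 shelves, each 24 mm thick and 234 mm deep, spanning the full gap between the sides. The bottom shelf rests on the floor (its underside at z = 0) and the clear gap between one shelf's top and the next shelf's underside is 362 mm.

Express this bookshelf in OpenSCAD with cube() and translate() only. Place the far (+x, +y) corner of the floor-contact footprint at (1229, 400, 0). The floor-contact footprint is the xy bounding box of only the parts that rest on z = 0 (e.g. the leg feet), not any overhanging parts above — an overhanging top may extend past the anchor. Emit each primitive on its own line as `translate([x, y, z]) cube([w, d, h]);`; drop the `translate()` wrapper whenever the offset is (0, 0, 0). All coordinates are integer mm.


translate([210, 166, 0]) cube([29, 234, 919]);
translate([1200, 166, 0]) cube([29, 234, 919]);
translate([239, 166, 0]) cube([961, 234, 24]);
translate([239, 166, 386]) cube([961, 234, 24]);
translate([239, 166, 772]) cube([961, 234, 24]);


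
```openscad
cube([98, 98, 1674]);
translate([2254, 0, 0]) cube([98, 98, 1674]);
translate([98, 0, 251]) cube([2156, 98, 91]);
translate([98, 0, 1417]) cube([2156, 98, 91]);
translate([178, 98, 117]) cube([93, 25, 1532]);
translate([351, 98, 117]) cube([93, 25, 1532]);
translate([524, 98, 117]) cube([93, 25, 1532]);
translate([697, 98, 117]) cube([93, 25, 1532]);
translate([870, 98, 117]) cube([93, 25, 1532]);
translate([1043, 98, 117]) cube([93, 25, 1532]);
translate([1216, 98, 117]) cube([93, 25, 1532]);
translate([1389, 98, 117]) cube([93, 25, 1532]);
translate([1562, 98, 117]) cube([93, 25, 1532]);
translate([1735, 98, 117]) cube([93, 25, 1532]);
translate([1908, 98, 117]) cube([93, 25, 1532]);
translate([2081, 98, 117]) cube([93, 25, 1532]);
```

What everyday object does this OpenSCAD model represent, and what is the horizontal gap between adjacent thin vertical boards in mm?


A fence section. The picket gap is 80 mm.

Two posts, two rails, 12 pickets — a fence section. Span 2156 mm holds 12 pickets of 93 mm with 13 equal gaps: ⌊(2156 − 12·93) / 13⌋ = 80 mm.


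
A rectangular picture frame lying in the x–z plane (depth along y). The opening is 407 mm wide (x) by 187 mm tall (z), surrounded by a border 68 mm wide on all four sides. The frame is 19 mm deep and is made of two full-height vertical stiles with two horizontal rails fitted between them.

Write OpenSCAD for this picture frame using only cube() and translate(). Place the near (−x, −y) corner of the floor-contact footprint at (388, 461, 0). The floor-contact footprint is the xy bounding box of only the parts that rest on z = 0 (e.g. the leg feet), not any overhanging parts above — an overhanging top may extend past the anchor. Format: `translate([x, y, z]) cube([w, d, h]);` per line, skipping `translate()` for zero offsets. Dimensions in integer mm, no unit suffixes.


translate([388, 461, 0]) cube([68, 19, 323]);
translate([863, 461, 0]) cube([68, 19, 323]);
translate([456, 461, 0]) cube([407, 19, 68]);
translate([456, 461, 255]) cube([407, 19, 68]);


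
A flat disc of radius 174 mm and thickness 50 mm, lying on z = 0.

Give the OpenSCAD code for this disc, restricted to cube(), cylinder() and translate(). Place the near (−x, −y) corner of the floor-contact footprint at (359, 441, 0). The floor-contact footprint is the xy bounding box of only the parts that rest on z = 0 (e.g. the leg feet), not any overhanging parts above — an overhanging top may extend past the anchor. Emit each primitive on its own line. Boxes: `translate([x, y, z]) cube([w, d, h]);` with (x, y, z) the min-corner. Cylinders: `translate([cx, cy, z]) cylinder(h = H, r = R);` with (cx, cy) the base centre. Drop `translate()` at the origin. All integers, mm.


translate([533, 615, 0]) cylinder(h = 50, r = 174);


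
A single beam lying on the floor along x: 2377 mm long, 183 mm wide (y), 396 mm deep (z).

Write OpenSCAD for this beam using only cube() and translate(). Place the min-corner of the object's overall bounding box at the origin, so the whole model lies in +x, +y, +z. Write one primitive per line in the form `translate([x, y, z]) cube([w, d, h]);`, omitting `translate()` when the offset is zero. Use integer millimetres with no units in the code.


cube([2377, 183, 396]);


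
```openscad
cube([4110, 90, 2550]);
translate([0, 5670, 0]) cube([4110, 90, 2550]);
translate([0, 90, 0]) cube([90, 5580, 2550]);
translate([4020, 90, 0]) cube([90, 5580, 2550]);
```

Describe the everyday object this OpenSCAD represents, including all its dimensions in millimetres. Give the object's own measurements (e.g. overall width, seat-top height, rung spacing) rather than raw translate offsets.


The wall frame of a small rectangular building: four walls, each 2550 mm tall and 90 mm thick, enclosing a footprint 4110 mm (x) by 5760 mm (y) outside-to-outside, with no floor or roof. The front and back walls (the −y and +y sides) span the full width; the two side walls fit between them.


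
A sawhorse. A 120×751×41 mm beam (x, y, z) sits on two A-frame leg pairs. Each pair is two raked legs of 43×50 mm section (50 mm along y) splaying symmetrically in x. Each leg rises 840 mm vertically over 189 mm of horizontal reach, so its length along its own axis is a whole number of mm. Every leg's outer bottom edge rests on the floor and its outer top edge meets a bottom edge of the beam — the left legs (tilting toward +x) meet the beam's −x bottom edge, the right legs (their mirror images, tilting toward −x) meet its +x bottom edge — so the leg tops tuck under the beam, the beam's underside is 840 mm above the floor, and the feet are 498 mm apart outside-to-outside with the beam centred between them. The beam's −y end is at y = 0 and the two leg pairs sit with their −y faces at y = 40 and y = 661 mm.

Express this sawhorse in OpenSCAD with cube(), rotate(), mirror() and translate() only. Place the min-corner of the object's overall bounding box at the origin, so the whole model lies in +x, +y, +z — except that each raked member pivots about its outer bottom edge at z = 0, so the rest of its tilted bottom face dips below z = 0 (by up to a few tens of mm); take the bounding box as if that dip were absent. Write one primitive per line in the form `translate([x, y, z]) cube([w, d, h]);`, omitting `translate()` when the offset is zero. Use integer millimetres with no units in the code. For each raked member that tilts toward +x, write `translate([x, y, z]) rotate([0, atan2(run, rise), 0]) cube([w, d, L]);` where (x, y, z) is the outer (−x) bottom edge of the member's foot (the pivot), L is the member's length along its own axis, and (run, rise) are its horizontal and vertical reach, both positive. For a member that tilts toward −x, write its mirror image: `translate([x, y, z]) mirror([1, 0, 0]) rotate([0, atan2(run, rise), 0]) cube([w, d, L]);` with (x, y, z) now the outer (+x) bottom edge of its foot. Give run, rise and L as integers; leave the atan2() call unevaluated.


translate([189, 0, 840]) cube([120, 751, 41]);
translate([0, 40, 0]) rotate([0, atan2(189, 840), 0]) cube([43, 50, 861]);
translate([498, 40, 0]) mirror([1, 0, 0]) rotate([0, atan2(189, 840), 0]) cube([43, 50, 861]);
translate([0, 661, 0]) rotate([0, atan2(189, 840), 0]) cube([43, 50, 861]);
translate([498, 661, 0]) mirror([1, 0, 0]) rotate([0, atan2(189, 840), 0]) cube([43, 50, 861]);


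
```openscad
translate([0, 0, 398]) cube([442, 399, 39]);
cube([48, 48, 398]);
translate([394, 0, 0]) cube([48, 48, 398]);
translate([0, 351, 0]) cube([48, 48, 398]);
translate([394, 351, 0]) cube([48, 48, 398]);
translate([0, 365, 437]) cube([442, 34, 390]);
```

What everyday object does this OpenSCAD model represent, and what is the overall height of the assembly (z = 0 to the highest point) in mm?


A chair. The overall height is 827 mm.

A slab on four corner posts with a tall panel at the back — a chair. The seat slab sits at z = 398 with thickness 39, and the 390 mm backrest starts at the seat top, so the overall height is 398 + 39 + 390 = 827 mm.


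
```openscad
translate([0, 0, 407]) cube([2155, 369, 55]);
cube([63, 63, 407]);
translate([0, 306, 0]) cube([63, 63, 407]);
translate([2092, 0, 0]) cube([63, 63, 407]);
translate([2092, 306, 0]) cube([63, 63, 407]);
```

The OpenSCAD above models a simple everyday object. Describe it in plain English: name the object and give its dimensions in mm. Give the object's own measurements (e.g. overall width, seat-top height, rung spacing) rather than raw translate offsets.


A long wooden bench with a 2155 mm (x) × 369 mm (y) seat, 55 mm thick, its top surface 462 mm above the floor. Four 63 mm square legs at the seat corners, flush with the edges, run from z = 0 to the seat underside.


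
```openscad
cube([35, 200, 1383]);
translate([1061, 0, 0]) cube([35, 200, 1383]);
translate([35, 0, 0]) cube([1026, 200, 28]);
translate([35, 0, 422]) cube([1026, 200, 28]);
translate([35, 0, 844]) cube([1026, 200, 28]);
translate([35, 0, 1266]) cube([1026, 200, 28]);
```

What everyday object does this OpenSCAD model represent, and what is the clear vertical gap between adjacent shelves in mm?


A bookshelf. The clear shelf gap is 394 mm.

Two tall side panels with 4 horizontal boards between them — a bookshelf. The first two shelf undersides are at z = 0 and z = 422; with shelf thickness 28, the clear gap is 422 − 0 − 28 = 394 mm.


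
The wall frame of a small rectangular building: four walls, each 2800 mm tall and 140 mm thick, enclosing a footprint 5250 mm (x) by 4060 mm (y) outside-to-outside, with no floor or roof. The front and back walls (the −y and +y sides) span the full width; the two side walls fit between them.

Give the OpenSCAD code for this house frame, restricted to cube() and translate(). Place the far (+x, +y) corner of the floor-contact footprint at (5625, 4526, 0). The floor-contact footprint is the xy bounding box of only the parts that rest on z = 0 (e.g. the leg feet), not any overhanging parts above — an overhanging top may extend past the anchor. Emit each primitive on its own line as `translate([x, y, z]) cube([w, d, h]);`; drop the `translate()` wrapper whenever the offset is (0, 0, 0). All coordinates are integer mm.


translate([375, 466, 0]) cube([5250, 140, 2800]);
translate([375, 4386, 0]) cube([5250, 140, 2800]);
translate([375, 606, 0]) cube([140, 3780, 2800]);
translate([5485, 606, 0]) cube([140, 3780, 2800]);


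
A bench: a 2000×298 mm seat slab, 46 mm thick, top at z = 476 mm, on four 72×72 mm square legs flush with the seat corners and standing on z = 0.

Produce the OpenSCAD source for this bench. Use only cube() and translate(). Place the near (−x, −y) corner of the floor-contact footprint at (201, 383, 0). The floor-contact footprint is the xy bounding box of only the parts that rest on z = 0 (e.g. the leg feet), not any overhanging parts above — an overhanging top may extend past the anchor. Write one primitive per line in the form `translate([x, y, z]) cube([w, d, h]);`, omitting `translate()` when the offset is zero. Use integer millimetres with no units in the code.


// leg_h = 476 − 46 = 430
translate([201, 383, 430]) cube([2000, 298, 46]);
translate([201, 383, 0]) cube([72, 72, 430]);
translate([201, 609, 0]) cube([72, 72, 430]);
translate([2129, 383, 0]) cube([72, 72, 430]);
translate([2129, 609, 0]) cube([72, 72, 430]);


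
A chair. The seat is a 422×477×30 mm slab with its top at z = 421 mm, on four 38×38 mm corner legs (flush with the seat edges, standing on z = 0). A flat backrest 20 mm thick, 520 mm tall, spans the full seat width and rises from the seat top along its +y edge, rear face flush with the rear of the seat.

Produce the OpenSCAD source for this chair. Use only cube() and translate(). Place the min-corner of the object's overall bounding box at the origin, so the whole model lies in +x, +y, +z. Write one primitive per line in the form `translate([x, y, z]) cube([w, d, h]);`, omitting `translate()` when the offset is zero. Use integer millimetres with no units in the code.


translate([0, 0, 391]) cube([422, 477, 30]);
cube([38, 38, 391]);
translate([384, 0, 0]) cube([38, 38, 391]);
translate([0, 439, 0]) cube([38, 38, 391]);
translate([384, 439, 0]) cube([38, 38, 391]);
translate([0, 457, 421]) cube([422, 20, 520]);


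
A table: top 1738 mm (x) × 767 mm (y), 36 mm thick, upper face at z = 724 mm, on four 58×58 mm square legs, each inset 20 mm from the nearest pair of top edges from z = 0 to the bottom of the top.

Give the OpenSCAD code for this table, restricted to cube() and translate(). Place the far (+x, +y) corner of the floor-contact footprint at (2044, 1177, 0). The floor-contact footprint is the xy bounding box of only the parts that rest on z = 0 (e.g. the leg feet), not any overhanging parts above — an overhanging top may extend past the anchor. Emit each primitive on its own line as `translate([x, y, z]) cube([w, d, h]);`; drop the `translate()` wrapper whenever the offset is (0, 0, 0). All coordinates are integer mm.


// leg_h = 724 - 36 = 688
translate([326, 430, 688]) cube([1738, 767, 36]);
translate([346, 450, 0]) cube([58, 58, 688]);
translate([1986, 450, 0]) cube([58, 58, 688]);
translate([346, 1119, 0]) cube([58, 58, 688]);
translate([1986, 1119, 0]) cube([58, 58, 688]);


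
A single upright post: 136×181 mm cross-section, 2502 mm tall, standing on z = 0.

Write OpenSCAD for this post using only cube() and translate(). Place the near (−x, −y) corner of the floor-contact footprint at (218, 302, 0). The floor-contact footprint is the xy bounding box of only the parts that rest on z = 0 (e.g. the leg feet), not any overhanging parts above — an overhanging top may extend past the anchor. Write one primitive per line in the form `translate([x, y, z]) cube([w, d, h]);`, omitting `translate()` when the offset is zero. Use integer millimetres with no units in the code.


translate([218, 302, 0]) cube([136, 181, 2502]);


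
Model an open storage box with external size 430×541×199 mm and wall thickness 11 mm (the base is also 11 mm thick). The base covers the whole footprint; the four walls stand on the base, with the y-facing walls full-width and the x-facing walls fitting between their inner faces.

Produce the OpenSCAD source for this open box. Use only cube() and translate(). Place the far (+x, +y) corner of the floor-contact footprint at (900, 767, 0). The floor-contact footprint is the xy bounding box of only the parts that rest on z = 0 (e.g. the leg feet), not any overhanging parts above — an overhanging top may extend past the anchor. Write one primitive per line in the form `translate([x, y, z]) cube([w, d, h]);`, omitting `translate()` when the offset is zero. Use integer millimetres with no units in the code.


translate([470, 226, 0]) cube([430, 541, 11]);
translate([470, 226, 11]) cube([430, 11, 188]);
translate([470, 756, 11]) cube([430, 11, 188]);
translate([470, 237, 11]) cube([11, 519, 188]);
translate([889, 237, 11]) cube([11, 519, 188]);


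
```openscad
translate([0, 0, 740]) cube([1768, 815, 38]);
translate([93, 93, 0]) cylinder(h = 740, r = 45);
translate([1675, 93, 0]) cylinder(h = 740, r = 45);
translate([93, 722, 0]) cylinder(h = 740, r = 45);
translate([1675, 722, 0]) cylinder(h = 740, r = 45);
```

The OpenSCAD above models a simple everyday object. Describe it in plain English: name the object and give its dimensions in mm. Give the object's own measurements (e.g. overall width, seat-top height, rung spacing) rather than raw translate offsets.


A rectangular dining table. The top is 1768×815×38 mm with its upper surface at z = 778 mm. It stands on four round legs of 90 mm diameter, each leg's bounding box inset 48 mm from the nearest pair of top edges, running from the floor to the underside of the top.


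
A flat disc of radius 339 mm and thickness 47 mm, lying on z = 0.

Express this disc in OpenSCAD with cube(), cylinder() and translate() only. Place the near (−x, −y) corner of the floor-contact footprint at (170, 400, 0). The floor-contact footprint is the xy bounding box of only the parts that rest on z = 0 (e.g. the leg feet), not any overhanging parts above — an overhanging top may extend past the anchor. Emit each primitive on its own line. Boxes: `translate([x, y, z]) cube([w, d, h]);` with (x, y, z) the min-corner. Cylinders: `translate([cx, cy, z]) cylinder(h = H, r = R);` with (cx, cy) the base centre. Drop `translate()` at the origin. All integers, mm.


translate([509, 739, 0]) cylinder(h = 47, r = 339);


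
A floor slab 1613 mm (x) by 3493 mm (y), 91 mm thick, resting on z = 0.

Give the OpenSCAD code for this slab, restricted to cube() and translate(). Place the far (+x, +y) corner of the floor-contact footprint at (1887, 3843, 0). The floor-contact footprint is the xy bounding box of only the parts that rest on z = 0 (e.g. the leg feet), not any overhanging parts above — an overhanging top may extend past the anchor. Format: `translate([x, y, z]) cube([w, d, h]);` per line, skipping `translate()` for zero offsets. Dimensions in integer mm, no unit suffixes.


translate([274, 350, 0]) cube([1613, 3493, 91]);


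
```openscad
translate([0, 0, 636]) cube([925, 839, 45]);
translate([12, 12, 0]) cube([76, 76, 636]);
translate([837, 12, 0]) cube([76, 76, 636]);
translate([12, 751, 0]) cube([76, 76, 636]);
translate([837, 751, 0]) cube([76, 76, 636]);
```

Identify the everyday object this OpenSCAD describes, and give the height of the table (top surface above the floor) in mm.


A table. The table height is 681 mm.

A 925×839×45 slab sits at z = 636 on four 76 mm square posts — a table. The top surface is at 636 + 45 = 681 mm.


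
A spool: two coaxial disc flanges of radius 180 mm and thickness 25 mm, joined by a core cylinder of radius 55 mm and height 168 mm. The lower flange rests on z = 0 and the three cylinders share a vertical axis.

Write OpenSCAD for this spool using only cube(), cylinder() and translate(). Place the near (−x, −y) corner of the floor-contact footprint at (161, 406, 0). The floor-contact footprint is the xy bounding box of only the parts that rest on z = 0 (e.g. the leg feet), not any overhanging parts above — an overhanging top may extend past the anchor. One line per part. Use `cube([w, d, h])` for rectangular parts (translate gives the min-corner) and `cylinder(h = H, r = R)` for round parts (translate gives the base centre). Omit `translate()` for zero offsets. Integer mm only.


translate([341, 586, 0]) cylinder(h = 25, r = 180);
translate([341, 586, 25]) cylinder(h = 168, r = 55);
translate([341, 586, 193]) cylinder(h = 25, r = 180);


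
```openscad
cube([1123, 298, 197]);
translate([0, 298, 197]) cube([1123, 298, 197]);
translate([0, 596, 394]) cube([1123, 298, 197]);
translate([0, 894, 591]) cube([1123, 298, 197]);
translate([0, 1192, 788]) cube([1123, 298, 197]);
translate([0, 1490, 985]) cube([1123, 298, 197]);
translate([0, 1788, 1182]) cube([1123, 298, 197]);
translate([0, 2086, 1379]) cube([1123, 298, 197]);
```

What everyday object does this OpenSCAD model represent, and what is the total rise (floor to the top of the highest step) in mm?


A staircase. The total rise is 1576 mm.

8 identical blocks, each offset up and back from the previous — a staircase. Each step is 197 mm tall and there are 8 of them, so the total rise is 8 × 197 = 1576 mm.


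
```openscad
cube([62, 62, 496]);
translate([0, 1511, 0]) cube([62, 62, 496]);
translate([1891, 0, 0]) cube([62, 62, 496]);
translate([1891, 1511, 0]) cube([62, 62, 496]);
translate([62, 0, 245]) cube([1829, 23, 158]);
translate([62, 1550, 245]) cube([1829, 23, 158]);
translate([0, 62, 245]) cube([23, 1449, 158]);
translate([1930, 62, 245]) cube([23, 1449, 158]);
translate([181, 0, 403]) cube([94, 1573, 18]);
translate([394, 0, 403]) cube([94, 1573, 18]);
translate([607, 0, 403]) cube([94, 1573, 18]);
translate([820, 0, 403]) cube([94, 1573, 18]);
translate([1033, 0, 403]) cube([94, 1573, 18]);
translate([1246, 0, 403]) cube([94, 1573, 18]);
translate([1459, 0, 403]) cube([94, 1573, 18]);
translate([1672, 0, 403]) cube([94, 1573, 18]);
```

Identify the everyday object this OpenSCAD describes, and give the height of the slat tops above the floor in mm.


A bed frame. The slat-top height is 421 mm.

Four posts, four rails, and a row of slats — a bed frame. Slats sit on the rails at z = 245 + 158 = 403; with slat thickness 18, the top is 421 mm.


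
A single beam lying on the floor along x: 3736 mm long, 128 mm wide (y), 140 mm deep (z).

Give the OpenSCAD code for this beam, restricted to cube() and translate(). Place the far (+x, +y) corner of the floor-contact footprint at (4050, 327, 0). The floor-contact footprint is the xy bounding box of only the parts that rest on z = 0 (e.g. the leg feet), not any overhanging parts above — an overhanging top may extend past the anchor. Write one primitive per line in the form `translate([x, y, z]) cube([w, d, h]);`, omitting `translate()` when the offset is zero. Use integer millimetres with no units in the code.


translate([314, 199, 0]) cube([3736, 128, 140]);


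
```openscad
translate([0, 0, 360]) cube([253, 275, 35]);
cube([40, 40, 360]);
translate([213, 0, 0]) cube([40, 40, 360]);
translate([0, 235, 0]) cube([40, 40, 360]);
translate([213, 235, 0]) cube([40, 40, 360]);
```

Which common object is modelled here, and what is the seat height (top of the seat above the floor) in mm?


A stool. The seat height is 395 mm.

A 253×275×35 slab at z = 360 on four corner posts — a stool. The seat top is 360 + 35 = 395 mm.


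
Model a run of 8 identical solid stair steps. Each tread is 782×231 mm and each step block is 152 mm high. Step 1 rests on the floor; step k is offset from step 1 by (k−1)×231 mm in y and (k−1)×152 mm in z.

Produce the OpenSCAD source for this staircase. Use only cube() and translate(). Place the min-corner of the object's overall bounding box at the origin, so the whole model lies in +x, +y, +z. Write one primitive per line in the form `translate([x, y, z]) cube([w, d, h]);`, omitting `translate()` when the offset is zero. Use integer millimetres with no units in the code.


cube([782, 231, 152]);
translate([0, 231, 152]) cube([782, 231, 152]);
translate([0, 462, 304]) cube([782, 231, 152]);
translate([0, 693, 456]) cube([782, 231, 152]);
translate([0, 924, 608]) cube([782, 231, 152]);
translate([0, 1155, 760]) cube([782, 231, 152]);
translate([0, 1386, 912]) cube([782, 231, 152]);
translate([0, 1617, 1064]) cube([782, 231, 152]);


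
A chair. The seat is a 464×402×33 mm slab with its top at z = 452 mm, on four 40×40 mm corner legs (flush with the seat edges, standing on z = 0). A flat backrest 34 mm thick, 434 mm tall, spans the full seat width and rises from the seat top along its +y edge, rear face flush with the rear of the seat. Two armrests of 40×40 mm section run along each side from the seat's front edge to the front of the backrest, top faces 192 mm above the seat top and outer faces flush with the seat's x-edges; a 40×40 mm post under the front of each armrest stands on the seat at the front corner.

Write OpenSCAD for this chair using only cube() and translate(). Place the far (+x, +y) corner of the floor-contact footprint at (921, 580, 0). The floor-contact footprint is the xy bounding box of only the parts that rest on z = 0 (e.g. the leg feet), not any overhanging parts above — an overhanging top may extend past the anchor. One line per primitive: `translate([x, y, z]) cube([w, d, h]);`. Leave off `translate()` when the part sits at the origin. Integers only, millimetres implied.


translate([457, 178, 419]) cube([464, 402, 33]);
translate([457, 178, 0]) cube([40, 40, 419]);
translate([881, 178, 0]) cube([40, 40, 419]);
translate([457, 540, 0]) cube([40, 40, 419]);
translate([881, 540, 0]) cube([40, 40, 419]);
translate([457, 546, 452]) cube([464, 34, 434]);
translate([457, 178, 604]) cube([40, 368, 40]);
translate([881, 178, 604]) cube([40, 368, 40]);
translate([457, 178, 452]) cube([40, 40, 152]);
translate([881, 178, 452]) cube([40, 40, 152]);


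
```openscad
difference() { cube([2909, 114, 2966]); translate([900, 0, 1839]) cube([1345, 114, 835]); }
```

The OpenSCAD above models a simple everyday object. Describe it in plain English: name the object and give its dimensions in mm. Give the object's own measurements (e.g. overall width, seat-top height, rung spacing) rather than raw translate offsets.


A wall 2909 mm long (x), 114 mm thick (y), 2966 mm tall, with a rectangular window opening cut through it. The opening is 1345 mm wide and 835 mm tall; its sill is at z = 1839 mm and its near (−x) edge is 900 mm from the wall's −x end. The opening passes through the full wall thickness.


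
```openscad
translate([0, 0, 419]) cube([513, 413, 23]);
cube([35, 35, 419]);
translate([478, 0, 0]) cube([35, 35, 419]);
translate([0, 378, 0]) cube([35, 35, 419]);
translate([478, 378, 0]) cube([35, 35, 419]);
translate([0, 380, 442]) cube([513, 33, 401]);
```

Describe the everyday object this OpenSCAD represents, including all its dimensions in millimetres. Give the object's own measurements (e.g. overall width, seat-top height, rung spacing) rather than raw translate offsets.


A chair. The seat is a 513×413×23 mm slab with its top at z = 442 mm, on four 35×35 mm corner legs (flush with the seat edges, standing on z = 0). A flat backrest 33 mm thick, 401 mm tall, spans the full seat width and rises from the seat top along its +y edge, rear face flush with the rear of the seat.


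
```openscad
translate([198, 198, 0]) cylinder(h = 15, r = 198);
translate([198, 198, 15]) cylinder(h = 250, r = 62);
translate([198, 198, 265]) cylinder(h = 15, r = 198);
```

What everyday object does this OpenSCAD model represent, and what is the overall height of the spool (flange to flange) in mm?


A spool. The overall height is 280 mm.

Three coaxial cylinders, large–small–large — a spool. Two 15 mm flanges and a 250 mm core give 15 + 250 + 15 = 280 mm.


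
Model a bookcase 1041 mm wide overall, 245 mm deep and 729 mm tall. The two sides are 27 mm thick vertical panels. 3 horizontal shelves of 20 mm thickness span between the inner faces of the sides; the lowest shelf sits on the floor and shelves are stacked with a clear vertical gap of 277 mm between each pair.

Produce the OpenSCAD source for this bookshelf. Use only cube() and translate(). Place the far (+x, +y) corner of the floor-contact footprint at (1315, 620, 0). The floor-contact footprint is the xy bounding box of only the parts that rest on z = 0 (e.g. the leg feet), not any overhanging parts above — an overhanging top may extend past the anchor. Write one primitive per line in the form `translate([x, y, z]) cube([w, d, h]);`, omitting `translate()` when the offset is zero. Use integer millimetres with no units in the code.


translate([274, 375, 0]) cube([27, 245, 729]);
translate([1288, 375, 0]) cube([27, 245, 729]);
translate([301, 375, 0]) cube([987, 245, 20]);
translate([301, 375, 297]) cube([987, 245, 20]);
translate([301, 375, 594]) cube([987, 245, 20]);


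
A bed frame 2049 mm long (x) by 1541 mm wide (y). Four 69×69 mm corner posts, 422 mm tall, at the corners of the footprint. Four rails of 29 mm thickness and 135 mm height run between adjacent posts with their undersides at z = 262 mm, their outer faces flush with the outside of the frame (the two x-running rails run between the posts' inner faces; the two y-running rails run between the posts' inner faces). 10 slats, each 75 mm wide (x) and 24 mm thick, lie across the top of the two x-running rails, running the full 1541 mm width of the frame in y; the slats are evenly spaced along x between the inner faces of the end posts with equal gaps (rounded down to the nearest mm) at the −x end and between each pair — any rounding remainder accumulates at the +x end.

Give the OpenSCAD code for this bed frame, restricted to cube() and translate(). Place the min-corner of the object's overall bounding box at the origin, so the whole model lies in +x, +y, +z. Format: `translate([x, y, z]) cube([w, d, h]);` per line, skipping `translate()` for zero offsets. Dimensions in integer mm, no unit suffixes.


cube([69, 69, 422]);
translate([0, 1472, 0]) cube([69, 69, 422]);
translate([1980, 0, 0]) cube([69, 69, 422]);
translate([1980, 1472, 0]) cube([69, 69, 422]);
translate([69, 0, 262]) cube([1911, 29, 135]);
translate([69, 1512, 262]) cube([1911, 29, 135]);
translate([0, 69, 262]) cube([29, 1403, 135]);
translate([2020, 69, 262]) cube([29, 1403, 135]);
translate([174, 0, 397]) cube([75, 1541, 24]);
translate([354, 0, 397]) cube([75, 1541, 24]);
translate([534, 0, 397]) cube([75, 1541, 24]);
translate([714, 0, 397]) cube([75, 1541, 24]);
translate([894, 0, 397]) cube([75, 1541, 24]);
translate([1074, 0, 397]) cube([75, 1541, 24]);
translate([1254, 0, 397]) cube([75, 1541, 24]);
translate([1434, 0, 397]) cube([75, 1541, 24]);
translate([1614, 0, 397]) cube([75, 1541, 24]);
translate([1794, 0, 397]) cube([75, 1541, 24]);


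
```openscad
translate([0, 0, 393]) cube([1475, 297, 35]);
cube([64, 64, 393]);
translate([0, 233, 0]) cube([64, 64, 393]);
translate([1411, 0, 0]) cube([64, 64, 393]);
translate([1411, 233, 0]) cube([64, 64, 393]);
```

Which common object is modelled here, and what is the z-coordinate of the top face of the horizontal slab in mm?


A bench. The seat-top height is 428 mm.

A long slab on four corner posts — a bench. The slab sits at z = 393 with thickness 35, so the top is 393 + 35 = 428 mm.
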